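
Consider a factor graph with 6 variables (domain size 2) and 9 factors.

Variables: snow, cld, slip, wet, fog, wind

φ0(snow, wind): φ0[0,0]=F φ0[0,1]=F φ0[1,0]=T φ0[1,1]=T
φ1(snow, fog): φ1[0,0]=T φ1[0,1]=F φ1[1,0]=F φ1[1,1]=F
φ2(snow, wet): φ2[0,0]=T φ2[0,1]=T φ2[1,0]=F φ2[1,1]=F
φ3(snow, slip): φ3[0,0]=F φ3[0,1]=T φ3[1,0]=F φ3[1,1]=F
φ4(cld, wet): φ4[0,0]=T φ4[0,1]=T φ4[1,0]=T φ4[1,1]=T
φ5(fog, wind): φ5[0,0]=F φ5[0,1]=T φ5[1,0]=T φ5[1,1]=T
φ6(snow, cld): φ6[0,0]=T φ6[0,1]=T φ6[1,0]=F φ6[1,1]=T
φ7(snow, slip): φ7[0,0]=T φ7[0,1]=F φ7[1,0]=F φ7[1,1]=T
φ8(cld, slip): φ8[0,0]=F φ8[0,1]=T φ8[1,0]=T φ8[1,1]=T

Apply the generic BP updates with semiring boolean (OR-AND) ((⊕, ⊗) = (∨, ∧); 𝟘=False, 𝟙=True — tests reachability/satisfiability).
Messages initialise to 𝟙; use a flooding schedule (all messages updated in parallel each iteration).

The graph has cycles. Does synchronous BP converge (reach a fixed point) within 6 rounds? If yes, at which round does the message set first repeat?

NOT CONVERGED within 6 rounds

init: all messages = 𝟙 over 2 values
r1 m[φ0→snow] = [F, T]
r1 m[φ0→wind] = [T, T]
r1 m[φ1→snow] = [T, F]
r1 m[φ1→fog] = [T, F]
r1 m[φ2→snow] = [T, F]
r1 m[φ2→wet] = [T, T]
r1 m[φ3→snow] = [T, F]
r1 m[φ3→slip] = [F, T]
r1 m[φ4→cld] = [T, T]
r1 m[φ4→wet] = [T, T]
r1 m[φ5→fog] = [T, T]
r1 m[φ5→wind] = [T, T]
r1 m[φ6→snow] = [T, T]
r1 m[φ6→cld] = [T, T]
r1 m[φ7→snow] = [T, T]
r1 m[φ7→slip] = [T, T]
r1 m[φ8→cld] = [T, T]
r1 m[φ8→slip] = [T, T]
r1 m[snow→φ0] = [T, T]
r1 m[snow→φ1] = [T, T]
r1 m[snow→φ2] = [T, T]
r1 m[snow→φ3] = [T, T]
r1 m[snow→φ6] = [T, T]
r1 m[snow→φ7] = [T, T]
r1 m[cld→φ4] = [T, T]
r1 m[cld→φ6] = [T, T]
r1 m[cld→φ8] = [T, T]
r1 m[slip→φ3] = [T, T]
r1 m[slip→φ7] = [T, T]
r1 m[slip→φ8] = [T, T]
r1 m[wet→φ2] = [T, T]
r1 m[wet→φ4] = [T, T]
r1 m[fog→φ1] = [T, T]
r1 m[fog→φ5] = [T, T]
r1 m[wind→φ0] = [T, T]
r1 m[wind→φ5] = [T, T]
r2 m[φ0→snow] = [F, T]
r2 m[φ0→wind] = [T, T]
r2 m[φ1→snow] = [T, F]
r2 m[φ1→fog] = [T, F]
r2 m[φ2→snow] = [T, F]
r2 m[φ2→wet] = [T, T]
r2 m[φ3→snow] = [T, F]
r2 m[φ3→slip] = [F, T]
r2 m[φ4→cld] = [T, T]
r2 m[φ4→wet] = [T, T]
r2 m[φ5→fog] = [T, T]
r2 m[φ5→wind] = [T, T]
r2 m[φ6→snow] = [T, T]
r2 m[φ6→cld] = [T, T]
r2 m[φ7→snow] = [T, T]
r2 m[φ7→slip] = [T, T]
r2 m[φ8→cld] = [T, T]
r2 m[φ8→slip] = [T, T]
r2 m[snow→φ0] = [T, F]
r2 m[snow→φ1] = [F, F]
r2 m[snow→φ2] = [F, F]
r2 m[snow→φ3] = [F, F]
r2 m[snow→φ6] = [F, F]
r2 m[snow→φ7] = [F, F]
r2 m[cld→φ4] = [T, T]
r2 m[cld→φ6] = [T, T]
r2 m[cld→φ8] = [T, T]
r2 m[slip→φ3] = [T, T]
r2 m[slip→φ7] = [F, T]
r2 m[slip→φ8] = [F, T]
r2 m[wet→φ2] = [T, T]
r2 m[wet→φ4] = [T, T]
r2 m[fog→φ1] = [T, T]
r2 m[fog→φ5] = [T, F]
r2 m[wind→φ0] = [T, T]
r2 m[wind→φ5] = [T, T]
r3 m[φ0→snow] = [F, T]
r3 m[φ0→wind] = [F, F]
r3 m[φ1→snow] = [T, F]
r3 m[φ1→fog] = [F, F]
r3 m[φ2→snow] = [T, F]
r3 m[φ2→wet] = [F, F]
r3 m[φ3→snow] = [T, F]
r3 m[φ3→slip] = [F, F]
r3 m[φ4→cld] = [T, T]
r3 m[φ4→wet] = [T, T]
r3 m[φ5→fog] = [T, T]
r3 m[φ5→wind] = [F, T]
r3 m[φ6→snow] = [T, T]
r3 m[φ6→cld] = [F, F]
r3 m[φ7→snow] = [F, T]
r3 m[φ7→slip] = [F, F]
r3 m[φ8→cld] = [T, T]
r3 m[φ8→slip] = [T, T]
r3 m[snow→φ0] = [T, F]
r3 m[snow→φ1] = [F, F]
r3 m[snow→φ2] = [F, F]
r3 m[snow→φ3] = [F, F]
r3 m[snow→φ6] = [F, F]
r3 m[snow→φ7] = [F, F]
r3 m[cld→φ4] = [T, T]
r3 m[cld→φ6] = [T, T]
r3 m[cld→φ8] = [T, T]
r3 m[slip→φ3] = [T, T]
r3 m[slip→φ7] = [F, T]
r3 m[slip→φ8] = [F, T]
r3 m[wet→φ2] = [T, T]
r3 m[wet→φ4] = [T, T]
r3 m[fog→φ1] = [T, T]
r3 m[fog→φ5] = [T, F]
r3 m[wind→φ0] = [T, T]
r3 m[wind→φ5] = [T, T]
r4 m[φ0→snow] = [F, T]
r4 m[φ0→wind] = [F, F]
r4 m[φ1→snow] = [T, F]
r4 m[φ1→fog] = [F, F]
r4 m[φ2→snow] = [T, F]
r4 m[φ2→wet] = [F, F]
r4 m[φ3→snow] = [T, F]
r4 m[φ3→slip] = [F, F]
r4 m[φ4→cld] = [T, T]
r4 m[φ4→wet] = [T, T]
r4 m[φ5→fog] = [T, T]
r4 m[φ5→wind] = [F, T]
r4 m[φ6→snow] = [T, T]
r4 m[φ6→cld] = [F, F]
r4 m[φ7→snow] = [F, T]
r4 m[φ7→slip] = [F, F]
r4 m[φ8→cld] = [T, T]
r4 m[φ8→slip] = [T, T]
r4 m[snow→φ0] = [F, F]
r4 m[snow→φ1] = [F, F]
r4 m[snow→φ2] = [F, F]
r4 m[snow→φ3] = [F, F]
r4 m[snow→φ6] = [F, F]
r4 m[snow→φ7] = [F, F]
r4 m[cld→φ4] = [F, F]
r4 m[cld→φ6] = [T, T]
r4 m[cld→φ8] = [F, F]
r4 m[slip→φ3] = [F, F]
r4 m[slip→φ7] = [F, F]
r4 m[slip→φ8] = [F, F]
r4 m[wet→φ2] = [T, T]
r4 m[wet→φ4] = [F, F]
r4 m[fog→φ1] = [T, T]
r4 m[fog→φ5] = [F, F]
r4 m[wind→φ0] = [F, T]
r4 m[wind→φ5] = [F, F]
r5 m[φ0→snow] = [F, T]
r5 m[φ0→wind] = [F, F]
r5 m[φ1→snow] = [T, F]
r5 m[φ1→fog] = [F, F]
r5 m[φ2→snow] = [T, F]
r5 m[φ2→wet] = [F, F]
r5 m[φ3→snow] = [F, F]
r5 m[φ3→slip] = [F, F]
r5 m[φ4→cld] = [F, F]
r5 m[φ4→wet] = [F, F]
r5 m[φ5→fog] = [F, F]
r5 m[φ5→wind] = [F, F]
r5 m[φ6→snow] = [T, T]
r5 m[φ6→cld] = [F, F]
r5 m[φ7→snow] = [F, F]
r5 m[φ7→slip] = [F, F]
r5 m[φ8→cld] = [F, F]
r5 m[φ8→slip] = [F, F]
r5 m[snow→φ0] = [F, F]
r5 m[snow→φ1] = [F, F]
r5 m[snow→φ2] = [F, F]
r5 m[snow→φ3] = [F, F]
r5 m[snow→φ6] = [F, F]
r5 m[snow→φ7] = [F, F]
r5 m[cld→φ4] = [F, F]
r5 m[cld→φ6] = [T, T]
r5 m[cld→φ8] = [F, F]
r5 m[slip→φ3] = [F, F]
r5 m[slip→φ7] = [F, F]
r5 m[slip→φ8] = [F, F]
r5 m[wet→φ2] = [T, T]
r5 m[wet→φ4] = [F, F]
r5 m[fog→φ1] = [T, T]
r5 m[fog→φ5] = [F, F]
r5 m[wind→φ0] = [F, T]
r5 m[wind→φ5] = [F, F]
r6 m[φ0→snow] = [F, T]
r6 m[φ0→wind] = [F, F]
r6 m[φ1→snow] = [T, F]
r6 m[φ1→fog] = [F, F]
r6 m[φ2→snow] = [T, F]
r6 m[φ2→wet] = [F, F]
r6 m[φ3→snow] = [F, F]
r6 m[φ3→slip] = [F, F]
r6 m[φ4→cld] = [F, F]
r6 m[φ4→wet] = [F, F]
r6 m[φ5→fog] = [F, F]
r6 m[φ5→wind] = [F, F]
r6 m[φ6→snow] = [T, T]
r6 m[φ6→cld] = [F, F]
r6 m[φ7→snow] = [F, F]
r6 m[φ7→slip] = [F, F]
r6 m[φ8→cld] = [F, F]
r6 m[φ8→slip] = [F, F]
r6 m[snow→φ0] = [F, F]
r6 m[snow→φ1] = [F, F]
r6 m[snow→φ2] = [F, F]
r6 m[snow→φ3] = [F, F]
r6 m[snow→φ6] = [F, F]
r6 m[snow→φ7] = [F, F]
r6 m[cld→φ4] = [F, F]
r6 m[cld→φ6] = [F, F]
r6 m[cld→φ8] = [F, F]
r6 m[slip→φ3] = [F, F]
r6 m[slip→φ7] = [F, F]
r6 m[slip→φ8] = [F, F]
r6 m[wet→φ2] = [F, F]
r6 m[wet→φ4] = [F, F]
r6 m[fog→φ1] = [F, F]
r6 m[fog→φ5] = [F, F]
r6 m[wind→φ0] = [F, F]
r6 m[wind→φ5] = [F, F]
no fixed point within 6 rounds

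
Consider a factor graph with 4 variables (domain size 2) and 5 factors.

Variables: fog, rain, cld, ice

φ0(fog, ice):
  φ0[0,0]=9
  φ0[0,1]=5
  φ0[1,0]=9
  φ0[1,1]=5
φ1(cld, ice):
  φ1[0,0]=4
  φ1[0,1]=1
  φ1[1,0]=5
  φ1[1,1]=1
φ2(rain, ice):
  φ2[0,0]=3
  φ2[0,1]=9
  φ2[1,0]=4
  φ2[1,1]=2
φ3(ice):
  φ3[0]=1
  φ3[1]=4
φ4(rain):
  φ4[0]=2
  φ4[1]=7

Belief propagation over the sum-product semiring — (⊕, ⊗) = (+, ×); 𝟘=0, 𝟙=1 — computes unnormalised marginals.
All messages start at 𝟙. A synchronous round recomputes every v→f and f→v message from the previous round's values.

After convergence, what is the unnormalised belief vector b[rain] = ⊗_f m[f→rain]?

init: all messages = 𝟙 over 2 values
r1 m[φ0→fog] = [14, 14]
r1 m[φ0→ice] = [18, 10]
r1 m[φ1→cld] = [5, 6]
r1 m[φ1→ice] = [9, 2]
r1 m[φ2→rain] = [12, 6]
r1 m[φ2→ice] = [7, 11]
r1 m[φ3→ice] = [1, 4]
r1 m[φ4→rain] = [2, 7]
r1 m[fog→φ0] = [1, 1]
r1 m[rain→φ2] = [1, 1]
r1 m[rain→φ4] = [1, 1]
r1 m[cld→φ1] = [1, 1]
r1 m[ice→φ0] = [1, 1]
r1 m[ice→φ1] = [1, 1]
r1 m[ice→φ2] = [1, 1]
r1 m[ice→φ3] = [1, 1]
r2 m[φ0→fog] = [14, 14]
r2 m[φ0→ice] = [18, 10]
r2 m[φ1→cld] = [5, 6]
r2 m[φ1→ice] = [9, 2]
r2 m[φ2→rain] = [12, 6]
r2 m[φ2→ice] = [7, 11]
r2 m[φ3→ice] = [1, 4]
r2 m[φ4→rain] = [2, 7]
r2 m[fog→φ0] = [1, 1]
r2 m[rain→φ2] = [2, 7]
r2 m[rain→φ4] = [12, 6]
r2 m[cld→φ1] = [1, 1]
r2 m[ice→φ0] = [63, 88]
r2 m[ice→φ1] = [126, 440]
r2 m[ice→φ2] = [162, 80]
r2 m[ice→φ3] = [1134, 220]
r3 m[φ0→fog] = [1007, 1007]
r3 m[φ0→ice] = [18, 10]
r3 m[φ1→cld] = [944, 1070]
r3 m[φ1→ice] = [9, 2]
r3 m[φ2→rain] = [1206, 808]
r3 m[φ2→ice] = [34, 32]
r3 m[φ3→ice] = [1, 4]
r3 m[φ4→rain] = [2, 7]
r3 m[fog→φ0] = [1, 1]
r3 m[rain→φ2] = [2, 7]
r3 m[rain→φ4] = [12, 6]
r3 m[cld→φ1] = [1, 1]
r3 m[ice→φ0] = [63, 88]
r3 m[ice→φ1] = [126, 440]
r3 m[ice→φ2] = [162, 80]
r3 m[ice→φ3] = [1134, 220]
r4 m[φ0→fog] = [1007, 1007]
r4 m[φ0→ice] = [18, 10]
r4 m[φ1→cld] = [944, 1070]
r4 m[φ1→ice] = [9, 2]
r4 m[φ2→rain] = [1206, 808]
r4 m[φ2→ice] = [34, 32]
r4 m[φ3→ice] = [1, 4]
r4 m[φ4→rain] = [2, 7]
r4 m[fog→φ0] = [1, 1]
r4 m[rain→φ2] = [2, 7]
r4 m[rain→φ4] = [1206, 808]
r4 m[cld→φ1] = [1, 1]
r4 m[ice→φ0] = [306, 256]
r4 m[ice→φ1] = [612, 1280]
r4 m[ice→φ2] = [162, 80]
r4 m[ice→φ3] = [5508, 640]
r5 m[φ0→fog] = [4034, 4034]
r5 m[φ0→ice] = [18, 10]
r5 m[φ1→cld] = [3728, 4340]
r5 m[φ1→ice] = [9, 2]
r5 m[φ2→rain] = [1206, 808]
r5 m[φ2→ice] = [34, 32]
r5 m[φ3→ice] = [1, 4]
r5 m[φ4→rain] = [2, 7]
r5 m[fog→φ0] = [1, 1]
r5 m[rain→φ2] = [2, 7]
r5 m[rain→φ4] = [1206, 808]
r5 m[cld→φ1] = [1, 1]
r5 m[ice→φ0] = [306, 256]
r5 m[ice→φ1] = [612, 1280]
r5 m[ice→φ2] = [162, 80]
r5 m[ice→φ3] = [5508, 640]
r6 m[φ0→fog] = [4034, 4034]
r6 m[φ0→ice] = [18, 10]
r6 m[φ1→cld] = [3728, 4340]
r6 m[φ1→ice] = [9, 2]
r6 m[φ2→rain] = [1206, 808]
r6 m[φ2→ice] = [34, 32]
r6 m[φ3→ice] = [1, 4]
r6 m[φ4→rain] = [2, 7]
r6 m[fog→φ0] = [1, 1]
r6 m[rain→φ2] = [2, 7]
r6 m[rain→φ4] = [1206, 808]
r6 m[cld→φ1] = [1, 1]
r6 m[ice→φ0] = [306, 256]
r6 m[ice→φ1] = [612, 1280]
r6 m[ice→φ2] = [162, 80]
r6 m[ice→φ3] = [5508, 640]
fixed point reached at round 6
b[rain] = ⊗ incoming = [2412, 5656]

b[rain] = [2412, 5656]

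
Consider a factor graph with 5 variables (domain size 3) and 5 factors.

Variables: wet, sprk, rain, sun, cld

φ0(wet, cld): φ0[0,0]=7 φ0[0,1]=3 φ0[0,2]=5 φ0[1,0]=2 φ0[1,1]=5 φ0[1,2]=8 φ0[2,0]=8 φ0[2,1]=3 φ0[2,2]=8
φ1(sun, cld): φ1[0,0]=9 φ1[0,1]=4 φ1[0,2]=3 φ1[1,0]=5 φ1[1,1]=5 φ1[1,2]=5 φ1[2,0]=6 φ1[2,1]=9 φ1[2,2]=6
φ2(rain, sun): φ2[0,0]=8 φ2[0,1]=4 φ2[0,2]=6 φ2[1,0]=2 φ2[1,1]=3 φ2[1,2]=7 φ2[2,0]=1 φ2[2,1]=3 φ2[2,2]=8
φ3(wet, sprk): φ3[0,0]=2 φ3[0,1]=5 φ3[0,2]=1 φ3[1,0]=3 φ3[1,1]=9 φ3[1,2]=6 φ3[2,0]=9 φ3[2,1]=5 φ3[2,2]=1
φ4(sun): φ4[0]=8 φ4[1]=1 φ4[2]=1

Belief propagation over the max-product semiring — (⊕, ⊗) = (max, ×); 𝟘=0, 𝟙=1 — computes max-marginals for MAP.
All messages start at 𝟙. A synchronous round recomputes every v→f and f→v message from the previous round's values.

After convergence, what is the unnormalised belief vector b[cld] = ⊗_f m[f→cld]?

init: all messages = 𝟙 over 3 values
r1 m[φ0→wet] = [7, 8, 8]
r1 m[φ0→cld] = [8, 5, 8]
r1 m[φ1→sun] = [9, 5, 9]
r1 m[φ1→cld] = [9, 9, 6]
r1 m[φ2→rain] = [8, 7, 8]
r1 m[φ2→sun] = [8, 4, 8]
r1 m[φ3→wet] = [5, 9, 9]
r1 m[φ3→sprk] = [9, 9, 6]
r1 m[φ4→sun] = [8, 1, 1]
r1 m[wet→φ0] = [1, 1, 1]
r1 m[wet→φ3] = [1, 1, 1]
r1 m[sprk→φ3] = [1, 1, 1]
r1 m[rain→φ2] = [1, 1, 1]
r1 m[sun→φ1] = [1, 1, 1]
r1 m[sun→φ2] = [1, 1, 1]
r1 m[sun→φ4] = [1, 1, 1]
r1 m[cld→φ0] = [1, 1, 1]
r1 m[cld→φ1] = [1, 1, 1]
r2 m[φ0→wet] = [7, 8, 8]
r2 m[φ0→cld] = [8, 5, 8]
r2 m[φ1→sun] = [9, 5, 9]
r2 m[φ1→cld] = [9, 9, 6]
r2 m[φ2→rain] = [8, 7, 8]
r2 m[φ2→sun] = [8, 4, 8]
r2 m[φ3→wet] = [5, 9, 9]
r2 m[φ3→sprk] = [9, 9, 6]
r2 m[φ4→sun] = [8, 1, 1]
r2 m[wet→φ0] = [5, 9, 9]
r2 m[wet→φ3] = [7, 8, 8]
r2 m[sprk→φ3] = [1, 1, 1]
r2 m[rain→φ2] = [1, 1, 1]
r2 m[sun→φ1] = [64, 4, 8]
r2 m[sun→φ2] = [72, 5, 9]
r2 m[sun→φ4] = [72, 20, 72]
r2 m[cld→φ0] = [9, 9, 6]
r2 m[cld→φ1] = [8, 5, 8]
r3 m[φ0→wet] = [63, 48, 72]
r3 m[φ0→cld] = [72, 45, 72]
r3 m[φ1→sun] = [72, 40, 48]
r3 m[φ1→cld] = [576, 256, 192]
r3 m[φ2→rain] = [576, 144, 72]
r3 m[φ2→sun] = [8, 4, 8]
r3 m[φ3→wet] = [5, 9, 9]
r3 m[φ3→sprk] = [72, 72, 48]
r3 m[φ4→sun] = [8, 1, 1]
r3 m[wet→φ0] = [5, 9, 9]
r3 m[wet→φ3] = [7, 8, 8]
r3 m[sprk→φ3] = [1, 1, 1]
r3 m[rain→φ2] = [1, 1, 1]
r3 m[sun→φ1] = [64, 4, 8]
r3 m[sun→φ2] = [72, 5, 9]
r3 m[sun→φ4] = [72, 20, 72]
r3 m[cld→φ0] = [9, 9, 6]
r3 m[cld→φ1] = [8, 5, 8]
r4 m[φ0→wet] = [63, 48, 72]
r4 m[φ0→cld] = [72, 45, 72]
r4 m[φ1→sun] = [72, 40, 48]
r4 m[φ1→cld] = [576, 256, 192]
r4 m[φ2→rain] = [576, 144, 72]
r4 m[φ2→sun] = [8, 4, 8]
r4 m[φ3→wet] = [5, 9, 9]
r4 m[φ3→sprk] = [72, 72, 48]
r4 m[φ4→sun] = [8, 1, 1]
r4 m[wet→φ0] = [5, 9, 9]
r4 m[wet→φ3] = [63, 48, 72]
r4 m[sprk→φ3] = [1, 1, 1]
r4 m[rain→φ2] = [1, 1, 1]
r4 m[sun→φ1] = [64, 4, 8]
r4 m[sun→φ2] = [576, 40, 48]
r4 m[sun→φ4] = [576, 160, 384]
r4 m[cld→φ0] = [576, 256, 192]
r4 m[cld→φ1] = [72, 45, 72]
r5 m[φ0→wet] = [4032, 1536, 4608]
r5 m[φ0→cld] = [72, 45, 72]
r5 m[φ1→sun] = [648, 360, 432]
r5 m[φ1→cld] = [576, 256, 192]
r5 m[φ2→rain] = [4608, 1152, 576]
r5 m[φ2→sun] = [8, 4, 8]
r5 m[φ3→wet] = [5, 9, 9]
r5 m[φ3→sprk] = [648, 432, 288]
r5 m[φ4→sun] = [8, 1, 1]
r5 m[wet→φ0] = [5, 9, 9]
r5 m[wet→φ3] = [63, 48, 72]
r5 m[sprk→φ3] = [1, 1, 1]
r5 m[rain→φ2] = [1, 1, 1]
r5 m[sun→φ1] = [64, 4, 8]
r5 m[sun→φ2] = [576, 40, 48]
r5 m[sun→φ4] = [576, 160, 384]
r5 m[cld→φ0] = [576, 256, 192]
r5 m[cld→φ1] = [72, 45, 72]
r6 m[φ0→wet] = [4032, 1536, 4608]
r6 m[φ0→cld] = [72, 45, 72]
r6 m[φ1→sun] = [648, 360, 432]
r6 m[φ1→cld] = [576, 256, 192]
r6 m[φ2→rain] = [4608, 1152, 576]
r6 m[φ2→sun] = [8, 4, 8]
r6 m[φ3→wet] = [5, 9, 9]
r6 m[φ3→sprk] = [648, 432, 288]
r6 m[φ4→sun] = [8, 1, 1]
r6 m[wet→φ0] = [5, 9, 9]
r6 m[wet→φ3] = [4032, 1536, 4608]
r6 m[sprk→φ3] = [1, 1, 1]
r6 m[rain→φ2] = [1, 1, 1]
r6 m[sun→φ1] = [64, 4, 8]
r6 m[sun→φ2] = [5184, 360, 432]
r6 m[sun→φ4] = [5184, 1440, 3456]
r6 m[cld→φ0] = [576, 256, 192]
r6 m[cld→φ1] = [72, 45, 72]
r7 m[φ0→wet] = [4032, 1536, 4608]
r7 m[φ0→cld] = [72, 45, 72]
r7 m[φ1→sun] = [648, 360, 432]
r7 m[φ1→cld] = [576, 256, 192]
r7 m[φ2→rain] = [41472, 10368, 5184]
r7 m[φ2→sun] = [8, 4, 8]
r7 m[φ3→wet] = [5, 9, 9]
r7 m[φ3→sprk] = [41472, 23040, 9216]
r7 m[φ4→sun] = [8, 1, 1]
r7 m[wet→φ0] = [5, 9, 9]
r7 m[wet→φ3] = [4032, 1536, 4608]
r7 m[sprk→φ3] = [1, 1, 1]
r7 m[rain→φ2] = [1, 1, 1]
r7 m[sun→φ1] = [64, 4, 8]
r7 m[sun→φ2] = [5184, 360, 432]
r7 m[sun→φ4] = [5184, 1440, 3456]
r7 m[cld→φ0] = [576, 256, 192]
r7 m[cld→φ1] = [72, 45, 72]
r8 m[φ0→wet] = [4032, 1536, 4608]
r8 m[φ0→cld] = [72, 45, 72]
r8 m[φ1→sun] = [648, 360, 432]
r8 m[φ1→cld] = [576, 256, 192]
r8 m[φ2→rain] = [41472, 10368, 5184]
r8 m[φ2→sun] = [8, 4, 8]
r8 m[φ3→wet] = [5, 9, 9]
r8 m[φ3→sprk] = [41472, 23040, 9216]
r8 m[φ4→sun] = [8, 1, 1]
r8 m[wet→φ0] = [5, 9, 9]
r8 m[wet→φ3] = [4032, 1536, 4608]
r8 m[sprk→φ3] = [1, 1, 1]
r8 m[rain→φ2] = [1, 1, 1]
r8 m[sun→φ1] = [64, 4, 8]
r8 m[sun→φ2] = [5184, 360, 432]
r8 m[sun→φ4] = [5184, 1440, 3456]
r8 m[cld→φ0] = [576, 256, 192]
r8 m[cld→φ1] = [72, 45, 72]
fixed point reached at round 8
b[cld] = ⊗ incoming = [41472, 11520, 13824]

b[cld] = [41472, 11520, 13824]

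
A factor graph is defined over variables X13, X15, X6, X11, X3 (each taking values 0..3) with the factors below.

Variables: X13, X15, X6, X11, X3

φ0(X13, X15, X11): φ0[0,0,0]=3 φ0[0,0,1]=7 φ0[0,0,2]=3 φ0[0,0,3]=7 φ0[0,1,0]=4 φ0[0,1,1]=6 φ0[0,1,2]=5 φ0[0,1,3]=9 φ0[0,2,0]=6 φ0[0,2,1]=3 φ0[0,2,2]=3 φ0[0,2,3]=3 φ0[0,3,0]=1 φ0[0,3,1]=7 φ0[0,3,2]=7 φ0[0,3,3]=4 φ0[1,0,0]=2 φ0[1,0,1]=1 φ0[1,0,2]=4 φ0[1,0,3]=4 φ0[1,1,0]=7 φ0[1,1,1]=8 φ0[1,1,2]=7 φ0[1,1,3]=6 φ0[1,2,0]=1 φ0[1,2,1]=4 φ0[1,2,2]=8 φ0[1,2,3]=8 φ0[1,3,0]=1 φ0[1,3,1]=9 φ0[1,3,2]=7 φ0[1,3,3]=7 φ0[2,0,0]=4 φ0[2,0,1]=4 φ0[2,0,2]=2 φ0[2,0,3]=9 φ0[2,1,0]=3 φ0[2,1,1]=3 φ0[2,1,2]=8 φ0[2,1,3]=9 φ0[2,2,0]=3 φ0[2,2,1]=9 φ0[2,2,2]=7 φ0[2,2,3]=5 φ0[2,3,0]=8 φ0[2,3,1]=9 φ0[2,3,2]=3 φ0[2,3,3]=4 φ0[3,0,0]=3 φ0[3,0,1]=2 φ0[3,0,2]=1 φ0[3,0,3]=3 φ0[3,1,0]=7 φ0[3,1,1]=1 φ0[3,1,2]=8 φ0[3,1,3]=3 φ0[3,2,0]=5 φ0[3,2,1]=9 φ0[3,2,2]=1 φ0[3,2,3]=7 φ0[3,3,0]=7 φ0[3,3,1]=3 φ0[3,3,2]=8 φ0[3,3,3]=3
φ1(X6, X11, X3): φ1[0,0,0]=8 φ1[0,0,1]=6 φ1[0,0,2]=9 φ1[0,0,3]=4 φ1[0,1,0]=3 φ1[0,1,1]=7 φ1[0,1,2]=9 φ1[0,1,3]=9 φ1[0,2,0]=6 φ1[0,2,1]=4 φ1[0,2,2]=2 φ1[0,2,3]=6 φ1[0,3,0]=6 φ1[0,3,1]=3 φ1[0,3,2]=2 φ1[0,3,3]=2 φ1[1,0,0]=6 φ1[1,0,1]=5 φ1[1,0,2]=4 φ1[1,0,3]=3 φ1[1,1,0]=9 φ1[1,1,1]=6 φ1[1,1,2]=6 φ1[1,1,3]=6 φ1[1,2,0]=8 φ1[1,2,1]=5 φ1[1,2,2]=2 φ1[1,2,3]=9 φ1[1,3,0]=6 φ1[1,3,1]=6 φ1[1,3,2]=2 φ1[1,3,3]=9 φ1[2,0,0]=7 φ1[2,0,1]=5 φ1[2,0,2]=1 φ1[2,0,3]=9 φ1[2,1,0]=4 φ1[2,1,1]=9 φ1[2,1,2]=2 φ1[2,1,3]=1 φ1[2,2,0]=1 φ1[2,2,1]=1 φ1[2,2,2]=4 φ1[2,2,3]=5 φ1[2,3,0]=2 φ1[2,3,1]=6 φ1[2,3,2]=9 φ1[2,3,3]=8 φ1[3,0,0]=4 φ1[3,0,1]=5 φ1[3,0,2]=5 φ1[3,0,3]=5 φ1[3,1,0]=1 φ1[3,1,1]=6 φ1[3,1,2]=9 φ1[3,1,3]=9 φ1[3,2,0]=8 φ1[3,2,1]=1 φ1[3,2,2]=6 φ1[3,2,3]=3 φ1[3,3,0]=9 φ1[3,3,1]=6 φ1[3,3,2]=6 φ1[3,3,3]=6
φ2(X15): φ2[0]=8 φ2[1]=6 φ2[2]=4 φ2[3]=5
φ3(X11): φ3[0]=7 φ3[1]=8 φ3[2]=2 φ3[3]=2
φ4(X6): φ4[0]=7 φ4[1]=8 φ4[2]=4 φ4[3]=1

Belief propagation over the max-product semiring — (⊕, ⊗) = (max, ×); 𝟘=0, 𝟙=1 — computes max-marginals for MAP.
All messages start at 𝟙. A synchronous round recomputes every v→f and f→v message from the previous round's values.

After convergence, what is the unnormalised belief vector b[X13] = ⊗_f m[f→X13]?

b[X13] = [32256, 27648, 25920, 20736]

init: all messages = 𝟙 over 4 values
r1 m[φ0→X13] = [9, 9, 9, 9]
r1 m[φ0→X15] = [9, 9, 9, 9]
r1 m[φ0→X11] = [8, 9, 8, 9]
r1 m[φ1→X6] = [9, 9, 9, 9]
r1 m[φ1→X11] = [9, 9, 9, 9]
r1 m[φ1→X3] = [9, 9, 9, 9]
r1 m[φ2→X15] = [8, 6, 4, 5]
r1 m[φ3→X11] = [7, 8, 2, 2]
r1 m[φ4→X6] = [7, 8, 4, 1]
r1 m[X13→φ0] = [1, 1, 1, 1]
r1 m[X15→φ0] = [1, 1, 1, 1]
r1 m[X15→φ2] = [1, 1, 1, 1]
r1 m[X6→φ1] = [1, 1, 1, 1]
r1 m[X6→φ4] = [1, 1, 1, 1]
r1 m[X11→φ0] = [1, 1, 1, 1]
r1 m[X11→φ1] = [1, 1, 1, 1]
r1 m[X11→φ3] = [1, 1, 1, 1]
r1 m[X3→φ1] = [1, 1, 1, 1]
r2 m[φ0→X13] = [9, 9, 9, 9]
r2 m[φ0→X15] = [9, 9, 9, 9]
r2 m[φ0→X11] = [8, 9, 8, 9]
r2 m[φ1→X6] = [9, 9, 9, 9]
r2 m[φ1→X11] = [9, 9, 9, 9]
r2 m[φ1→X3] = [9, 9, 9, 9]
r2 m[φ2→X15] = [8, 6, 4, 5]
r2 m[φ3→X11] = [7, 8, 2, 2]
r2 m[φ4→X6] = [7, 8, 4, 1]
r2 m[X13→φ0] = [1, 1, 1, 1]
r2 m[X15→φ0] = [8, 6, 4, 5]
r2 m[X15→φ2] = [9, 9, 9, 9]
r2 m[X6→φ1] = [7, 8, 4, 1]
r2 m[X6→φ4] = [9, 9, 9, 9]
r2 m[X11→φ0] = [63, 72, 18, 18]
r2 m[X11→φ1] = [56, 72, 16, 18]
r2 m[X11→φ3] = [72, 81, 72, 81]
r2 m[X3→φ1] = [1, 1, 1, 1]
r3 m[φ0→X13] = [4032, 3456, 3240, 2646]
r3 m[φ0→X15] = [504, 576, 648, 648]
r3 m[φ0→X11] = [42, 56, 48, 72]
r3 m[φ1→X6] = [648, 648, 648, 648]
r3 m[φ1→X11] = [63, 72, 72, 72]
r3 m[φ1→X3] = [5184, 3528, 4536, 4536]
r3 m[φ2→X15] = [8, 6, 4, 5]
r3 m[φ3→X11] = [7, 8, 2, 2]
r3 m[φ4→X6] = [7, 8, 4, 1]
r3 m[X13→φ0] = [1, 1, 1, 1]
r3 m[X15→φ0] = [8, 6, 4, 5]
r3 m[X15→φ2] = [9, 9, 9, 9]
r3 m[X6→φ1] = [7, 8, 4, 1]
r3 m[X6→φ4] = [9, 9, 9, 9]
r3 m[X11→φ0] = [63, 72, 18, 18]
r3 m[X11→φ1] = [56, 72, 16, 18]
r3 m[X11→φ3] = [72, 81, 72, 81]
r3 m[X3→φ1] = [1, 1, 1, 1]
r4 m[φ0→X13] = [4032, 3456, 3240, 2646]
r4 m[φ0→X15] = [504, 576, 648, 648]
r4 m[φ0→X11] = [42, 56, 48, 72]
r4 m[φ1→X6] = [648, 648, 648, 648]
r4 m[φ1→X11] = [63, 72, 72, 72]
r4 m[φ1→X3] = [5184, 3528, 4536, 4536]
r4 m[φ2→X15] = [8, 6, 4, 5]
r4 m[φ3→X11] = [7, 8, 2, 2]
r4 m[φ4→X6] = [7, 8, 4, 1]
r4 m[X13→φ0] = [1, 1, 1, 1]
r4 m[X15→φ0] = [8, 6, 4, 5]
r4 m[X15→φ2] = [504, 576, 648, 648]
r4 m[X6→φ1] = [7, 8, 4, 1]
r4 m[X6→φ4] = [648, 648, 648, 648]
r4 m[X11→φ0] = [441, 576, 144, 144]
r4 m[X11→φ1] = [294, 448, 96, 144]
r4 m[X11→φ3] = [2646, 4032, 3456, 5184]
r4 m[X3→φ1] = [1, 1, 1, 1]
r5 m[φ0→X13] = [32256, 27648, 25920, 20736]
r5 m[φ0→X15] = [4032, 4608, 5184, 5184]
r5 m[φ0→X11] = [42, 56, 48, 72]
r5 m[φ1→X6] = [4032, 4032, 4032, 4032]
r5 m[φ1→X11] = [63, 72, 72, 72]
r5 m[φ1→X3] = [32256, 21952, 28224, 28224]
r5 m[φ2→X15] = [8, 6, 4, 5]
r5 m[φ3→X11] = [7, 8, 2, 2]
r5 m[φ4→X6] = [7, 8, 4, 1]
r5 m[X13→φ0] = [1, 1, 1, 1]
r5 m[X15→φ0] = [8, 6, 4, 5]
r5 m[X15→φ2] = [504, 576, 648, 648]
r5 m[X6→φ1] = [7, 8, 4, 1]
r5 m[X6→φ4] = [648, 648, 648, 648]
r5 m[X11→φ0] = [441, 576, 144, 144]
r5 m[X11→φ1] = [294, 448, 96, 144]
r5 m[X11→φ3] = [2646, 4032, 3456, 5184]
r5 m[X3→φ1] = [1, 1, 1, 1]
r6 m[φ0→X13] = [32256, 27648, 25920, 20736]
r6 m[φ0→X15] = [4032, 4608, 5184, 5184]
r6 m[φ0→X11] = [42, 56, 48, 72]
r6 m[φ1→X6] = [4032, 4032, 4032, 4032]
r6 m[φ1→X11] = [63, 72, 72, 72]
r6 m[φ1→X3] = [32256, 21952, 28224, 28224]
r6 m[φ2→X15] = [8, 6, 4, 5]
r6 m[φ3→X11] = [7, 8, 2, 2]
r6 m[φ4→X6] = [7, 8, 4, 1]
r6 m[X13→φ0] = [1, 1, 1, 1]
r6 m[X15→φ0] = [8, 6, 4, 5]
r6 m[X15→φ2] = [4032, 4608, 5184, 5184]
r6 m[X6→φ1] = [7, 8, 4, 1]
r6 m[X6→φ4] = [4032, 4032, 4032, 4032]
r6 m[X11→φ0] = [441, 576, 144, 144]
r6 m[X11→φ1] = [294, 448, 96, 144]
r6 m[X11→φ3] = [2646, 4032, 3456, 5184]
r6 m[X3→φ1] = [1, 1, 1, 1]
r7 m[φ0→X13] = [32256, 27648, 25920, 20736]
r7 m[φ0→X15] = [4032, 4608, 5184, 5184]
r7 m[φ0→X11] = [42, 56, 48, 72]
r7 m[φ1→X6] = [4032, 4032, 4032, 4032]
r7 m[φ1→X11] = [63, 72, 72, 72]
r7 m[φ1→X3] = [32256, 21952, 28224, 28224]
r7 m[φ2→X15] = [8, 6, 4, 5]
r7 m[φ3→X11] = [7, 8, 2, 2]
r7 m[φ4→X6] = [7, 8, 4, 1]
r7 m[X13→φ0] = [1, 1, 1, 1]
r7 m[X15→φ0] = [8, 6, 4, 5]
r7 m[X15→φ2] = [4032, 4608, 5184, 5184]
r7 m[X6→φ1] = [7, 8, 4, 1]
r7 m[X6→φ4] = [4032, 4032, 4032, 4032]
r7 m[X11→φ0] = [441, 576, 144, 144]
r7 m[X11→φ1] = [294, 448, 96, 144]
r7 m[X11→φ3] = [2646, 4032, 3456, 5184]
r7 m[X3→φ1] = [1, 1, 1, 1]
fixed point reached at round 7
b[X13] = ⊗ incoming = [32256, 27648, 25920, 20736]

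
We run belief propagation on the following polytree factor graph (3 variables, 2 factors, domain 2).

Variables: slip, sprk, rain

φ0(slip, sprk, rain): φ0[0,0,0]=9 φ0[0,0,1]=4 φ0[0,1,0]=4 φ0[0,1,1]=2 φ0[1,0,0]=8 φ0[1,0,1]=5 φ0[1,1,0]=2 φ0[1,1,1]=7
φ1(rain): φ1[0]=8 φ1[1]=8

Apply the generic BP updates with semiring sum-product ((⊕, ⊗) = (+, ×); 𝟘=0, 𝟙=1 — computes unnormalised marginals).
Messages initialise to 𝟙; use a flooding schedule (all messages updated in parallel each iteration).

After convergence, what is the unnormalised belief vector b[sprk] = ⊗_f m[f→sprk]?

init: all messages = 𝟙 over 2 values
r1 m[φ0→slip] = [19, 22]
r1 m[φ0→sprk] = [26, 15]
r1 m[φ0→rain] = [23, 18]
r1 m[φ1→rain] = [8, 8]
r1 m[slip→φ0] = [1, 1]
r1 m[sprk→φ0] = [1, 1]
r1 m[rain→φ0] = [1, 1]
r1 m[rain→φ1] = [1, 1]
r2 m[φ0→slip] = [19, 22]
r2 m[φ0→sprk] = [26, 15]
r2 m[φ0→rain] = [23, 18]
r2 m[φ1→rain] = [8, 8]
r2 m[slip→φ0] = [1, 1]
r2 m[sprk→φ0] = [1, 1]
r2 m[rain→φ0] = [8, 8]
r2 m[rain→φ1] = [23, 18]
r3 m[φ0→slip] = [152, 176]
r3 m[φ0→sprk] = [208, 120]
r3 m[φ0→rain] = [23, 18]
r3 m[φ1→rain] = [8, 8]
r3 m[slip→φ0] = [1, 1]
r3 m[sprk→φ0] = [1, 1]
r3 m[rain→φ0] = [8, 8]
r3 m[rain→φ1] = [23, 18]
r4 m[φ0→slip] = [152, 176]
r4 m[φ0→sprk] = [208, 120]
r4 m[φ0→rain] = [23, 18]
r4 m[φ1→rain] = [8, 8]
r4 m[slip→φ0] = [1, 1]
r4 m[sprk→φ0] = [1, 1]
r4 m[rain→φ0] = [8, 8]
r4 m[rain→φ1] = [23, 18]
fixed point reached at round 4
b[sprk] = ⊗ incoming = [208, 120]

b[sprk] = [208, 120]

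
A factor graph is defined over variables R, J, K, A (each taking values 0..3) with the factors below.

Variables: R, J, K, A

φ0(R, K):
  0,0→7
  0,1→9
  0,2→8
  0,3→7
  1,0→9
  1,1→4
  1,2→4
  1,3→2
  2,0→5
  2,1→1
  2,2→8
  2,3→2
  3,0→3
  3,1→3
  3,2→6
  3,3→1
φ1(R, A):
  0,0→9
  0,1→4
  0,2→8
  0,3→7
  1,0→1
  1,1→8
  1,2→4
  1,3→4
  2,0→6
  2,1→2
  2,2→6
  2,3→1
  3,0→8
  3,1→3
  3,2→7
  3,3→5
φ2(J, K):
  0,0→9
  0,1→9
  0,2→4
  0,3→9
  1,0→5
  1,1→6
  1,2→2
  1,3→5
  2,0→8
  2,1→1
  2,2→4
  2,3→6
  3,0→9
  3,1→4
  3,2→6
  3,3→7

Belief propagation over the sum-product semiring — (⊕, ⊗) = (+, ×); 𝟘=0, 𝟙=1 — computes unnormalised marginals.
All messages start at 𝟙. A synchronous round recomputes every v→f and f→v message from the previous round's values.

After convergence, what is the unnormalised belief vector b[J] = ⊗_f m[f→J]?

init: all messages = 𝟙 over 4 values
r1 m[φ0→R] = [31, 19, 16, 13]
r1 m[φ0→K] = [24, 17, 26, 12]
r1 m[φ1→R] = [28, 17, 15, 23]
r1 m[φ1→A] = [24, 17, 25, 17]
r1 m[φ2→J] = [31, 18, 19, 26]
r1 m[φ2→K] = [31, 20, 16, 27]
r1 m[R→φ0] = [1, 1, 1, 1]
r1 m[R→φ1] = [1, 1, 1, 1]
r1 m[J→φ2] = [1, 1, 1, 1]
r1 m[K→φ0] = [1, 1, 1, 1]
r1 m[K→φ2] = [1, 1, 1, 1]
r1 m[A→φ1] = [1, 1, 1, 1]
r2 m[φ0→R] = [31, 19, 16, 13]
r2 m[φ0→K] = [24, 17, 26, 12]
r2 m[φ1→R] = [28, 17, 15, 23]
r2 m[φ1→A] = [24, 17, 25, 17]
r2 m[φ2→J] = [31, 18, 19, 26]
r2 m[φ2→K] = [31, 20, 16, 27]
r2 m[R→φ0] = [28, 17, 15, 23]
r2 m[R→φ1] = [31, 19, 16, 13]
r2 m[J→φ2] = [1, 1, 1, 1]
r2 m[K→φ0] = [31, 20, 16, 27]
r2 m[K→φ2] = [24, 17, 26, 12]
r2 m[A→φ1] = [1, 1, 1, 1]
r3 m[φ0→R] = [714, 477, 357, 276]
r3 m[φ0→K] = [493, 404, 550, 283]
r3 m[φ1→R] = [28, 17, 15, 23]
r3 m[φ1→A] = [498, 347, 511, 374]
r3 m[φ2→J] = [581, 334, 385, 524]
r3 m[φ2→K] = [31, 20, 16, 27]
r3 m[R→φ0] = [28, 17, 15, 23]
r3 m[R→φ1] = [31, 19, 16, 13]
r3 m[J→φ2] = [1, 1, 1, 1]
r3 m[K→φ0] = [31, 20, 16, 27]
r3 m[K→φ2] = [24, 17, 26, 12]
r3 m[A→φ1] = [1, 1, 1, 1]
r4 m[φ0→R] = [714, 477, 357, 276]
r4 m[φ0→K] = [493, 404, 550, 283]
r4 m[φ1→R] = [28, 17, 15, 23]
r4 m[φ1→A] = [498, 347, 511, 374]
r4 m[φ2→J] = [581, 334, 385, 524]
r4 m[φ2→K] = [31, 20, 16, 27]
r4 m[R→φ0] = [28, 17, 15, 23]
r4 m[R→φ1] = [714, 477, 357, 276]
r4 m[J→φ2] = [1, 1, 1, 1]
r4 m[K→φ0] = [31, 20, 16, 27]
r4 m[K→φ2] = [493, 404, 550, 283]
r4 m[A→φ1] = [1, 1, 1, 1]
r5 m[φ0→R] = [714, 477, 357, 276]
r5 m[φ0→K] = [493, 404, 550, 283]
r5 m[φ1→R] = [28, 17, 15, 23]
r5 m[φ1→A] = [11253, 8214, 11694, 8643]
r5 m[φ2→J] = [12820, 7404, 8246, 11334]
r5 m[φ2→K] = [31, 20, 16, 27]
r5 m[R→φ0] = [28, 17, 15, 23]
r5 m[R→φ1] = [714, 477, 357, 276]
r5 m[J→φ2] = [1, 1, 1, 1]
r5 m[K→φ0] = [31, 20, 16, 27]
r5 m[K→φ2] = [493, 404, 550, 283]
r5 m[A→φ1] = [1, 1, 1, 1]
r6 m[φ0→R] = [714, 477, 357, 276]
r6 m[φ0→K] = [493, 404, 550, 283]
r6 m[φ1→R] = [28, 17, 15, 23]
r6 m[φ1→A] = [11253, 8214, 11694, 8643]
r6 m[φ2→J] = [12820, 7404, 8246, 11334]
r6 m[φ2→K] = [31, 20, 16, 27]
r6 m[R→φ0] = [28, 17, 15, 23]
r6 m[R→φ1] = [714, 477, 357, 276]
r6 m[J→φ2] = [1, 1, 1, 1]
r6 m[K→φ0] = [31, 20, 16, 27]
r6 m[K→φ2] = [493, 404, 550, 283]
r6 m[A→φ1] = [1, 1, 1, 1]
fixed point reached at round 6
b[J] = ⊗ incoming = [12820, 7404, 8246, 11334]

b[J] = [12820, 7404, 8246, 11334]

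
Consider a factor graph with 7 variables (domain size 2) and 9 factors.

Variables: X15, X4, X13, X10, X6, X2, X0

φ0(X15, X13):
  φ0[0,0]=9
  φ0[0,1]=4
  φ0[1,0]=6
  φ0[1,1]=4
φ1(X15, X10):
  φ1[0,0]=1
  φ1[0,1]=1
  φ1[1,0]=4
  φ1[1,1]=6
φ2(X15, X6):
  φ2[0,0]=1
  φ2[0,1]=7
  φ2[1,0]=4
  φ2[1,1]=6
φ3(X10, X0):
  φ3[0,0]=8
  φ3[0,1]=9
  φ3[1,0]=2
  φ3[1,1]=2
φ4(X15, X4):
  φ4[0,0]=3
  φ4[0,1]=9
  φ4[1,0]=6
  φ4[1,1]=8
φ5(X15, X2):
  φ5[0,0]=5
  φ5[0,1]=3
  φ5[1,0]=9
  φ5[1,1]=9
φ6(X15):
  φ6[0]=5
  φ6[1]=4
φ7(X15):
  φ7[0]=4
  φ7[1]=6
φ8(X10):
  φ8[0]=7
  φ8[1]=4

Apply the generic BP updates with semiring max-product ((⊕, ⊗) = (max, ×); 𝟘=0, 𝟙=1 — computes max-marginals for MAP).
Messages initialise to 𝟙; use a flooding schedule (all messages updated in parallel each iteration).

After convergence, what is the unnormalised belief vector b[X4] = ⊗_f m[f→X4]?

b[X4] = [11757312, 15676416]

init: all messages = 𝟙 over 2 values
r1 m[φ0→X15] = [9, 6]
r1 m[φ0→X13] = [9, 4]
r1 m[φ1→X15] = [1, 6]
r1 m[φ1→X10] = [4, 6]
r1 m[φ2→X15] = [7, 6]
r1 m[φ2→X6] = [4, 7]
r1 m[φ3→X10] = [9, 2]
r1 m[φ3→X0] = [8, 9]
r1 m[φ4→X15] = [9, 8]
r1 m[φ4→X4] = [6, 9]
r1 m[φ5→X15] = [5, 9]
r1 m[φ5→X2] = [9, 9]
r1 m[φ6→X15] = [5, 4]
r1 m[φ7→X15] = [4, 6]
r1 m[φ8→X10] = [7, 4]
r1 m[X15→φ0] = [1, 1]
r1 m[X15→φ1] = [1, 1]
r1 m[X15→φ2] = [1, 1]
r1 m[X15→φ4] = [1, 1]
r1 m[X15→φ5] = [1, 1]
r1 m[X15→φ6] = [1, 1]
r1 m[X15→φ7] = [1, 1]
r1 m[X4→φ4] = [1, 1]
r1 m[X13→φ0] = [1, 1]
r1 m[X10→φ1] = [1, 1]
r1 m[X10→φ3] = [1, 1]
r1 m[X10→φ8] = [1, 1]
r1 m[X6→φ2] = [1, 1]
r1 m[X2→φ5] = [1, 1]
r1 m[X0→φ3] = [1, 1]
r2 m[φ0→X15] = [9, 6]
r2 m[φ0→X13] = [9, 4]
r2 m[φ1→X15] = [1, 6]
r2 m[φ1→X10] = [4, 6]
r2 m[φ2→X15] = [7, 6]
r2 m[φ2→X6] = [4, 7]
r2 m[φ3→X10] = [9, 2]
r2 m[φ3→X0] = [8, 9]
r2 m[φ4→X15] = [9, 8]
r2 m[φ4→X4] = [6, 9]
r2 m[φ5→X15] = [5, 9]
r2 m[φ5→X2] = [9, 9]
r2 m[φ6→X15] = [5, 4]
r2 m[φ7→X15] = [4, 6]
r2 m[φ8→X10] = [7, 4]
r2 m[X15→φ0] = [6300, 62208]
r2 m[X15→φ1] = [56700, 62208]
r2 m[X15→φ2] = [8100, 62208]
r2 m[X15→φ4] = [6300, 46656]
r2 m[X15→φ5] = [11340, 41472]
r2 m[X15→φ6] = [11340, 93312]
r2 m[X15→φ7] = [14175, 62208]
r2 m[X4→φ4] = [1, 1]
r2 m[X13→φ0] = [1, 1]
r2 m[X10→φ1] = [63, 8]
r2 m[X10→φ3] = [28, 24]
r2 m[X10→φ8] = [36, 12]
r2 m[X6→φ2] = [1, 1]
r2 m[X2→φ5] = [1, 1]
r2 m[X0→φ3] = [1, 1]
r3 m[φ0→X15] = [9, 6]
r3 m[φ0→X13] = [373248, 248832]
r3 m[φ1→X15] = [63, 252]
r3 m[φ1→X10] = [248832, 373248]
r3 m[φ2→X15] = [7, 6]
r3 m[φ2→X6] = [248832, 373248]
r3 m[φ3→X10] = [9, 2]
r3 m[φ3→X0] = [224, 252]
r3 m[φ4→X15] = [9, 8]
r3 m[φ4→X4] = [279936, 373248]
r3 m[φ5→X15] = [5, 9]
r3 m[φ5→X2] = [373248, 373248]
r3 m[φ6→X15] = [5, 4]
r3 m[φ7→X15] = [4, 6]
r3 m[φ8→X10] = [7, 4]
r3 m[X15→φ0] = [6300, 62208]
r3 m[X15→φ1] = [56700, 62208]
r3 m[X15→φ2] = [8100, 62208]
r3 m[X15→φ4] = [6300, 46656]
r3 m[X15→φ5] = [11340, 41472]
r3 m[X15→φ6] = [11340, 93312]
r3 m[X15→φ7] = [14175, 62208]
r3 m[X4→φ4] = [1, 1]
r3 m[X13→φ0] = [1, 1]
r3 m[X10→φ1] = [63, 8]
r3 m[X10→φ3] = [28, 24]
r3 m[X10→φ8] = [36, 12]
r3 m[X6→φ2] = [1, 1]
r3 m[X2→φ5] = [1, 1]
r3 m[X0→φ3] = [1, 1]
r4 m[φ0→X15] = [9, 6]
r4 m[φ0→X13] = [373248, 248832]
r4 m[φ1→X15] = [63, 252]
r4 m[φ1→X10] = [248832, 373248]
r4 m[φ2→X15] = [7, 6]
r4 m[φ2→X6] = [248832, 373248]
r4 m[φ3→X10] = [9, 2]
r4 m[φ3→X0] = [224, 252]
r4 m[φ4→X15] = [9, 8]
r4 m[φ4→X4] = [279936, 373248]
r4 m[φ5→X15] = [5, 9]
r4 m[φ5→X2] = [373248, 373248]
r4 m[φ6→X15] = [5, 4]
r4 m[φ7→X15] = [4, 6]
r4 m[φ8→X10] = [7, 4]
r4 m[X15→φ0] = [396900, 2612736]
r4 m[X15→φ1] = [56700, 62208]
r4 m[X15→φ2] = [510300, 2612736]
r4 m[X15→φ4] = [396900, 1959552]
r4 m[X15→φ5] = [714420, 1741824]
r4 m[X15→φ6] = [714420, 3919104]
r4 m[X15→φ7] = [893025, 2612736]
r4 m[X4→φ4] = [1, 1]
r4 m[X13→φ0] = [1, 1]
r4 m[X10→φ1] = [63, 8]
r4 m[X10→φ3] = [1741824, 1492992]
r4 m[X10→φ8] = [2239488, 746496]
r4 m[X6→φ2] = [1, 1]
r4 m[X2→φ5] = [1, 1]
r4 m[X0→φ3] = [1, 1]
r5 m[φ0→X15] = [9, 6]
r5 m[φ0→X13] = [15676416, 10450944]
r5 m[φ1→X15] = [63, 252]
r5 m[φ1→X10] = [248832, 373248]
r5 m[φ2→X15] = [7, 6]
r5 m[φ2→X6] = [10450944, 15676416]
r5 m[φ3→X10] = [9, 2]
r5 m[φ3→X0] = [13934592, 15676416]
r5 m[φ4→X15] = [9, 8]
r5 m[φ4→X4] = [11757312, 15676416]
r5 m[φ5→X15] = [5, 9]
r5 m[φ5→X2] = [15676416, 15676416]
r5 m[φ6→X15] = [5, 4]
r5 m[φ7→X15] = [4, 6]
r5 m[φ8→X10] = [7, 4]
r5 m[X15→φ0] = [396900, 2612736]
r5 m[X15→φ1] = [56700, 62208]
r5 m[X15→φ2] = [510300, 2612736]
r5 m[X15→φ4] = [396900, 1959552]
r5 m[X15→φ5] = [714420, 1741824]
r5 m[X15→φ6] = [714420, 3919104]
r5 m[X15→φ7] = [893025, 2612736]
r5 m[X4→φ4] = [1, 1]
r5 m[X13→φ0] = [1, 1]
r5 m[X10→φ1] = [63, 8]
r5 m[X10→φ3] = [1741824, 1492992]
r5 m[X10→φ8] = [2239488, 746496]
r5 m[X6→φ2] = [1, 1]
r5 m[X2→φ5] = [1, 1]
r5 m[X0→φ3] = [1, 1]
r6 m[φ0→X15] = [9, 6]
r6 m[φ0→X13] = [15676416, 10450944]
r6 m[φ1→X15] = [63, 252]
r6 m[φ1→X10] = [248832, 373248]
r6 m[φ2→X15] = [7, 6]
r6 m[φ2→X6] = [10450944, 15676416]
r6 m[φ3→X10] = [9, 2]
r6 m[φ3→X0] = [13934592, 15676416]
r6 m[φ4→X15] = [9, 8]
r6 m[φ4→X4] = [11757312, 15676416]
r6 m[φ5→X15] = [5, 9]
r6 m[φ5→X2] = [15676416, 15676416]
r6 m[φ6→X15] = [5, 4]
r6 m[φ7→X15] = [4, 6]
r6 m[φ8→X10] = [7, 4]
r6 m[X15→φ0] = [396900, 2612736]
r6 m[X15→φ1] = [56700, 62208]
r6 m[X15→φ2] = [510300, 2612736]
r6 m[X15→φ4] = [396900, 1959552]
r6 m[X15→φ5] = [714420, 1741824]
r6 m[X15→φ6] = [714420, 3919104]
r6 m[X15→φ7] = [893025, 2612736]
r6 m[X4→φ4] = [1, 1]
r6 m[X13→φ0] = [1, 1]
r6 m[X10→φ1] = [63, 8]
r6 m[X10→φ3] = [1741824, 1492992]
r6 m[X10→φ8] = [2239488, 746496]
r6 m[X6→φ2] = [1, 1]
r6 m[X2→φ5] = [1, 1]
r6 m[X0→φ3] = [1, 1]
fixed point reached at round 6
b[X4] = ⊗ incoming = [11757312, 15676416]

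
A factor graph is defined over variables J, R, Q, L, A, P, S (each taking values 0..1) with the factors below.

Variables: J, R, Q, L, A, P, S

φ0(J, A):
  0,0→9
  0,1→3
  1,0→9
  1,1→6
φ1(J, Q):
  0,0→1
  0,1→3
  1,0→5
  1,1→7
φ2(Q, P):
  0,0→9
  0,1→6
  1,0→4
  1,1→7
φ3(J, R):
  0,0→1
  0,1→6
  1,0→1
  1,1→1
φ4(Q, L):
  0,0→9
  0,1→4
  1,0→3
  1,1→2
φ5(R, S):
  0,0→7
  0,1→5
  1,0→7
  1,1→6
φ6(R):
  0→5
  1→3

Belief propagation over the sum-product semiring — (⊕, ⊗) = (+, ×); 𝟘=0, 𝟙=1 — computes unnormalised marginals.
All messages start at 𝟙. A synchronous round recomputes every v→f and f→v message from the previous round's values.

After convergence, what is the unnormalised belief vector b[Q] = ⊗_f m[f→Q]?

b[Q] = [2135835, 1153845]

init: all messages = 𝟙 over 2 values
r1 m[φ0→J] = [12, 15]
r1 m[φ0→A] = [18, 9]
r1 m[φ1→J] = [4, 12]
r1 m[φ1→Q] = [6, 10]
r1 m[φ2→Q] = [15, 11]
r1 m[φ2→P] = [13, 13]
r1 m[φ3→J] = [7, 2]
r1 m[φ3→R] = [2, 7]
r1 m[φ4→Q] = [13, 5]
r1 m[φ4→L] = [12, 6]
r1 m[φ5→R] = [12, 13]
r1 m[φ5→S] = [14, 11]
r1 m[φ6→R] = [5, 3]
r1 m[J→φ0] = [1, 1]
r1 m[J→φ1] = [1, 1]
r1 m[J→φ3] = [1, 1]
r1 m[R→φ3] = [1, 1]
r1 m[R→φ5] = [1, 1]
r1 m[R→φ6] = [1, 1]
r1 m[Q→φ1] = [1, 1]
r1 m[Q→φ2] = [1, 1]
r1 m[Q→φ4] = [1, 1]
r1 m[L→φ4] = [1, 1]
r1 m[A→φ0] = [1, 1]
r1 m[P→φ2] = [1, 1]
r1 m[S→φ5] = [1, 1]
r2 m[φ0→J] = [12, 15]
r2 m[φ0→A] = [18, 9]
r2 m[φ1→J] = [4, 12]
r2 m[φ1→Q] = [6, 10]
r2 m[φ2→Q] = [15, 11]
r2 m[φ2→P] = [13, 13]
r2 m[φ3→J] = [7, 2]
r2 m[φ3→R] = [2, 7]
r2 m[φ4→Q] = [13, 5]
r2 m[φ4→L] = [12, 6]
r2 m[φ5→R] = [12, 13]
r2 m[φ5→S] = [14, 11]
r2 m[φ6→R] = [5, 3]
r2 m[J→φ0] = [28, 24]
r2 m[J→φ1] = [84, 30]
r2 m[J→φ3] = [48, 180]
r2 m[R→φ3] = [60, 39]
r2 m[R→φ5] = [10, 21]
r2 m[R→φ6] = [24, 91]
r2 m[Q→φ1] = [195, 55]
r2 m[Q→φ2] = [78, 50]
r2 m[Q→φ4] = [90, 110]
r2 m[L→φ4] = [1, 1]
r2 m[A→φ0] = [1, 1]
r2 m[P→φ2] = [1, 1]
r2 m[S→φ5] = [1, 1]
r3 m[φ0→J] = [12, 15]
r3 m[φ0→A] = [468, 228]
r3 m[φ1→J] = [360, 1360]
r3 m[φ1→Q] = [234, 462]
r3 m[φ2→Q] = [15, 11]
r3 m[φ2→P] = [902, 818]
r3 m[φ3→J] = [294, 99]
r3 m[φ3→R] = [228, 468]
r3 m[φ4→Q] = [13, 5]
r3 m[φ4→L] = [1140, 580]
r3 m[φ5→R] = [12, 13]
r3 m[φ5→S] = [217, 176]
r3 m[φ6→R] = [5, 3]
r3 m[J→φ0] = [28, 24]
r3 m[J→φ1] = [84, 30]
r3 m[J→φ3] = [48, 180]
r3 m[R→φ3] = [60, 39]
r3 m[R→φ5] = [10, 21]
r3 m[R→φ6] = [24, 91]
r3 m[Q→φ1] = [195, 55]
r3 m[Q→φ2] = [78, 50]
r3 m[Q→φ4] = [90, 110]
r3 m[L→φ4] = [1, 1]
r3 m[A→φ0] = [1, 1]
r3 m[P→φ2] = [1, 1]
r3 m[S→φ5] = [1, 1]
r4 m[φ0→J] = [12, 15]
r4 m[φ0→A] = [468, 228]
r4 m[φ1→J] = [360, 1360]
r4 m[φ1→Q] = [234, 462]
r4 m[φ2→Q] = [15, 11]
r4 m[φ2→P] = [902, 818]
r4 m[φ3→J] = [294, 99]
r4 m[φ3→R] = [228, 468]
r4 m[φ4→Q] = [13, 5]
r4 m[φ4→L] = [1140, 580]
r4 m[φ5→R] = [12, 13]
r4 m[φ5→S] = [217, 176]
r4 m[φ6→R] = [5, 3]
r4 m[J→φ0] = [105840, 134640]
r4 m[J→φ1] = [3528, 1485]
r4 m[J→φ3] = [4320, 20400]
r4 m[R→φ3] = [60, 39]
r4 m[R→φ5] = [1140, 1404]
r4 m[R→φ6] = [2736, 6084]
r4 m[Q→φ1] = [195, 55]
r4 m[Q→φ2] = [3042, 2310]
r4 m[Q→φ4] = [3510, 5082]
r4 m[L→φ4] = [1, 1]
r4 m[A→φ0] = [1, 1]
r4 m[P→φ2] = [1, 1]
r4 m[S→φ5] = [1, 1]
r5 m[φ0→J] = [12, 15]
r5 m[φ0→A] = [2164320, 1125360]
r5 m[φ1→J] = [360, 1360]
r5 m[φ1→Q] = [10953, 20979]
r5 m[φ2→Q] = [15, 11]
r5 m[φ2→P] = [36618, 34422]
r5 m[φ3→J] = [294, 99]
r5 m[φ3→R] = [24720, 46320]
r5 m[φ4→Q] = [13, 5]
r5 m[φ4→L] = [46836, 24204]
r5 m[φ5→R] = [12, 13]
r5 m[φ5→S] = [17808, 14124]
r5 m[φ6→R] = [5, 3]
r5 m[J→φ0] = [105840, 134640]
r5 m[J→φ1] = [3528, 1485]
r5 m[J→φ3] = [4320, 20400]
r5 m[R→φ3] = [60, 39]
r5 m[R→φ5] = [1140, 1404]
r5 m[R→φ6] = [2736, 6084]
r5 m[Q→φ1] = [195, 55]
r5 m[Q→φ2] = [3042, 2310]
r5 m[Q→φ4] = [3510, 5082]
r5 m[L→φ4] = [1, 1]
r5 m[A→φ0] = [1, 1]
r5 m[P→φ2] = [1, 1]
r5 m[S→φ5] = [1, 1]
r6 m[φ0→J] = [12, 15]
r6 m[φ0→A] = [2164320, 1125360]
r6 m[φ1→J] = [360, 1360]
r6 m[φ1→Q] = [10953, 20979]
r6 m[φ2→Q] = [15, 11]
r6 m[φ2→P] = [36618, 34422]
r6 m[φ3→J] = [294, 99]
r6 m[φ3→R] = [24720, 46320]
r6 m[φ4→Q] = [13, 5]
r6 m[φ4→L] = [46836, 24204]
r6 m[φ5→R] = [12, 13]
r6 m[φ5→S] = [17808, 14124]
r6 m[φ6→R] = [5, 3]
r6 m[J→φ0] = [105840, 134640]
r6 m[J→φ1] = [3528, 1485]
r6 m[J→φ3] = [4320, 20400]
r6 m[R→φ3] = [60, 39]
r6 m[R→φ5] = [123600, 138960]
r6 m[R→φ6] = [296640, 602160]
r6 m[Q→φ1] = [195, 55]
r6 m[Q→φ2] = [142389, 104895]
r6 m[Q→φ4] = [164295, 230769]
r6 m[L→φ4] = [1, 1]
r6 m[A→φ0] = [1, 1]
r6 m[P→φ2] = [1, 1]
r6 m[S→φ5] = [1, 1]
r7 m[φ0→J] = [12, 15]
r7 m[φ0→A] = [2164320, 1125360]
r7 m[φ1→J] = [360, 1360]
r7 m[φ1→Q] = [10953, 20979]
r7 m[φ2→Q] = [15, 11]
r7 m[φ2→P] = [1701081, 1588599]
r7 m[φ3→J] = [294, 99]
r7 m[φ3→R] = [24720, 46320]
r7 m[φ4→Q] = [13, 5]
r7 m[φ4→L] = [2170962, 1118718]
r7 m[φ5→R] = [12, 13]
r7 m[φ5→S] = [1837920, 1451760]
r7 m[φ6→R] = [5, 3]
r7 m[J→φ0] = [105840, 134640]
r7 m[J→φ1] = [3528, 1485]
r7 m[J→φ3] = [4320, 20400]
r7 m[R→φ3] = [60, 39]
r7 m[R→φ5] = [123600, 138960]
r7 m[R→φ6] = [296640, 602160]
r7 m[Q→φ1] = [195, 55]
r7 m[Q→φ2] = [142389, 104895]
r7 m[Q→φ4] = [164295, 230769]
r7 m[L→φ4] = [1, 1]
r7 m[A→φ0] = [1, 1]
r7 m[P→φ2] = [1, 1]
r7 m[S→φ5] = [1, 1]
r8 m[φ0→J] = [12, 15]
r8 m[φ0→A] = [2164320, 1125360]
r8 m[φ1→J] = [360, 1360]
r8 m[φ1→Q] = [10953, 20979]
r8 m[φ2→Q] = [15, 11]
r8 m[φ2→P] = [1701081, 1588599]
r8 m[φ3→J] = [294, 99]
r8 m[φ3→R] = [24720, 46320]
r8 m[φ4→Q] = [13, 5]
r8 m[φ4→L] = [2170962, 1118718]
r8 m[φ5→R] = [12, 13]
r8 m[φ5→S] = [1837920, 1451760]
r8 m[φ6→R] = [5, 3]
r8 m[J→φ0] = [105840, 134640]
r8 m[J→φ1] = [3528, 1485]
r8 m[J→φ3] = [4320, 20400]
r8 m[R→φ3] = [60, 39]
r8 m[R→φ5] = [123600, 138960]
r8 m[R→φ6] = [296640, 602160]
r8 m[Q→φ1] = [195, 55]
r8 m[Q→φ2] = [142389, 104895]
r8 m[Q→φ4] = [164295, 230769]
r8 m[L→φ4] = [1, 1]
r8 m[A→φ0] = [1, 1]
r8 m[P→φ2] = [1, 1]
r8 m[S→φ5] = [1, 1]
fixed point reached at round 8
b[Q] = ⊗ incoming = [2135835, 1153845]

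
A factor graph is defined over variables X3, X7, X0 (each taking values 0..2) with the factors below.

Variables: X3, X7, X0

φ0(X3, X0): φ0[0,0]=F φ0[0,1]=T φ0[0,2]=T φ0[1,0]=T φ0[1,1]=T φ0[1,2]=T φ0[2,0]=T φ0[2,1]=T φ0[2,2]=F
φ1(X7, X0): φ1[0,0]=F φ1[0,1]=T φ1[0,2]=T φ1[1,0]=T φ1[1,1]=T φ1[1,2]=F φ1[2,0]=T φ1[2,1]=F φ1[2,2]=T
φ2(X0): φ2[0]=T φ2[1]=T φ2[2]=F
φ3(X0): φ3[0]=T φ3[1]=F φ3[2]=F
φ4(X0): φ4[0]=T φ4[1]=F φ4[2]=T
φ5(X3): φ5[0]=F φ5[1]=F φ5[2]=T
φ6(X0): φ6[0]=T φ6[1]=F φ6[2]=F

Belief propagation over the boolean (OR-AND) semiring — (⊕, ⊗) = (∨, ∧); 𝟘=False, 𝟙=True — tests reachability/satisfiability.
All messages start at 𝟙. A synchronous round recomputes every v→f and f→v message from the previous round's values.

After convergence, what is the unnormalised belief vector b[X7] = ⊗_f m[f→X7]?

b[X7] = [F, T, T]

init: all messages = 𝟙 over 3 values
r1 m[φ0→X3] = [T, T, T]
r1 m[φ0→X0] = [T, T, T]
r1 m[φ1→X7] = [T, T, T]
r1 m[φ1→X0] = [T, T, T]
r1 m[φ2→X0] = [T, T, F]
r1 m[φ3→X0] = [T, F, F]
r1 m[φ4→X0] = [T, F, T]
r1 m[φ5→X3] = [F, F, T]
r1 m[φ6→X0] = [T, F, F]
r1 m[X3→φ0] = [T, T, T]
r1 m[X3→φ5] = [T, T, T]
r1 m[X7→φ1] = [T, T, T]
r1 m[X0→φ0] = [T, T, T]
r1 m[X0→φ1] = [T, T, T]
r1 m[X0→φ2] = [T, T, T]
r1 m[X0→φ3] = [T, T, T]
r1 m[X0→φ4] = [T, T, T]
r1 m[X0→φ6] = [T, T, T]
r2 m[φ0→X3] = [T, T, T]
r2 m[φ0→X0] = [T, T, T]
r2 m[φ1→X7] = [T, T, T]
r2 m[φ1→X0] = [T, T, T]
r2 m[φ2→X0] = [T, T, F]
r2 m[φ3→X0] = [T, F, F]
r2 m[φ4→X0] = [T, F, T]
r2 m[φ5→X3] = [F, F, T]
r2 m[φ6→X0] = [T, F, F]
r2 m[X3→φ0] = [F, F, T]
r2 m[X3→φ5] = [T, T, T]
r2 m[X7→φ1] = [T, T, T]
r2 m[X0→φ0] = [T, F, F]
r2 m[X0→φ1] = [T, F, F]
r2 m[X0→φ2] = [T, F, F]
r2 m[X0→φ3] = [T, F, F]
r2 m[X0→φ4] = [T, F, F]
r2 m[X0→φ6] = [T, F, F]
r3 m[φ0→X3] = [F, T, T]
r3 m[φ0→X0] = [T, T, F]
r3 m[φ1→X7] = [F, T, T]
r3 m[φ1→X0] = [T, T, T]
r3 m[φ2→X0] = [T, T, F]
r3 m[φ3→X0] = [T, F, F]
r3 m[φ4→X0] = [T, F, T]
r3 m[φ5→X3] = [F, F, T]
r3 m[φ6→X0] = [T, F, F]
r3 m[X3→φ0] = [F, F, T]
r3 m[X3→φ5] = [T, T, T]
r3 m[X7→φ1] = [T, T, T]
r3 m[X0→φ0] = [T, F, F]
r3 m[X0→φ1] = [T, F, F]
r3 m[X0→φ2] = [T, F, F]
r3 m[X0→φ3] = [T, F, F]
r3 m[X0→φ4] = [T, F, F]
r3 m[X0→φ6] = [T, F, F]
r4 m[φ0→X3] = [F, T, T]
r4 m[φ0→X0] = [T, T, F]
r4 m[φ1→X7] = [F, T, T]
r4 m[φ1→X0] = [T, T, T]
r4 m[φ2→X0] = [T, T, F]
r4 m[φ3→X0] = [T, F, F]
r4 m[φ4→X0] = [T, F, T]
r4 m[φ5→X3] = [F, F, T]
r4 m[φ6→X0] = [T, F, F]
r4 m[X3→φ0] = [F, F, T]
r4 m[X3→φ5] = [F, T, T]
r4 m[X7→φ1] = [T, T, T]
r4 m[X0→φ0] = [T, F, F]
r4 m[X0→φ1] = [T, F, F]
r4 m[X0→φ2] = [T, F, F]
r4 m[X0→φ3] = [T, F, F]
r4 m[X0→φ4] = [T, F, F]
r4 m[X0→φ6] = [T, F, F]
r5 m[φ0→X3] = [F, T, T]
r5 m[φ0→X0] = [T, T, F]
r5 m[φ1→X7] = [F, T, T]
r5 m[φ1→X0] = [T, T, T]
r5 m[φ2→X0] = [T, T, F]
r5 m[φ3→X0] = [T, F, F]
r5 m[φ4→X0] = [T, F, T]
r5 m[φ5→X3] = [F, F, T]
r5 m[φ6→X0] = [T, F, F]
r5 m[X3→φ0] = [F, F, T]
r5 m[X3→φ5] = [F, T, T]
r5 m[X7→φ1] = [T, T, T]
r5 m[X0→φ0] = [T, F, F]
r5 m[X0→φ1] = [T, F, F]
r5 m[X0→φ2] = [T, F, F]
r5 m[X0→φ3] = [T, F, F]
r5 m[X0→φ4] = [T, F, F]
r5 m[X0→φ6] = [T, F, F]
fixed point reached at round 5
b[X7] = ⊗ incoming = [F, T, T]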